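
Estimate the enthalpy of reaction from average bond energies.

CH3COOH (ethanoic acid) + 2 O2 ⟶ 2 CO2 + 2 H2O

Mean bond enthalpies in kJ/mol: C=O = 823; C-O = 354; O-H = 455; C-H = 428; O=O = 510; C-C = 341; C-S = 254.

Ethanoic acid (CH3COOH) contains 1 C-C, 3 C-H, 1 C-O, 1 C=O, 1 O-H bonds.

ΔH ≈ −835 kJ

Bonds broken (reactants):
  C-C: 1 × 341 = 341
  C-H: 3 × 428 = 1284
  C-O: 1 × 354 = 354
  C=O: 1 × 823 = 823
  O-H: 1 × 455 = 455
  O=O: 2 × 510 = 1020
  Σ(broken) = 4277 kJ
Bonds formed (products):
  C=O: 4 × 823 = 3292
  O-H: 4 × 455 = 1820
  Σ(formed) = 5112 kJ
ΔH = Σ(broken) − Σ(formed) = 4277 − 5112 = −835 kJ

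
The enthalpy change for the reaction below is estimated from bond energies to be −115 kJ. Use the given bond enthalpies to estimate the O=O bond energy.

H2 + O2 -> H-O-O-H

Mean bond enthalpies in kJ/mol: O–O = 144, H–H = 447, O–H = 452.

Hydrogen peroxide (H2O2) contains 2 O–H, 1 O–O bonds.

Let D be the O=O bond energy.
Σ(broken) = 1×447 + 1×D = 447 + D
Σ(formed) = 2×452 + 1×144 = 1048
ΔH = Σ(broken) − Σ(formed) = (447 + D) − (1048) = −601 + D
Setting this equal to −115 kJ gives D = 486 kJ/mol.

D(O=O) ≈ 486 kJ/mol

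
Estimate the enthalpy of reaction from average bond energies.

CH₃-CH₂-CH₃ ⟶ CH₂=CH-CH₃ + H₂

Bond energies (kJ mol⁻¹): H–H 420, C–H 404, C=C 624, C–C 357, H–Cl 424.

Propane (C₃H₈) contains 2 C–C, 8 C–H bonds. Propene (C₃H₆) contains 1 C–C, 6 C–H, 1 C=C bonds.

ΔH ≈ +121 kJ

Bonds broken (reactants):
  C–C: 2 × 357 = 714
  C–H: 8 × 404 = 3232
  Σ(broken) = 3946 kJ
Bonds formed (products):
  C–C: 1 × 357 = 357
  C–H: 6 × 404 = 2424
  C=C: 1 × 624 = 624
  H–H: 1 × 420 = 420
  Σ(formed) = 3825 kJ
ΔH = Σ(broken) − Σ(formed) = 3946 − 3825 = +121 kJ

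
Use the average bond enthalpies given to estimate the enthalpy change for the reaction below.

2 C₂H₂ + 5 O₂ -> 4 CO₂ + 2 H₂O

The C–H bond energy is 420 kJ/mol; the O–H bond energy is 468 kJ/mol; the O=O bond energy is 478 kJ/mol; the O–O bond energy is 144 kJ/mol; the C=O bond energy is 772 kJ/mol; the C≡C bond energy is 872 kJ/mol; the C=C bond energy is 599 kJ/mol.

Bonds broken (reactants):
  C≡C: 2 × 872 = 1744
  C–H: 4 × 420 = 1680
  O=O: 5 × 478 = 2390
  Σ(broken) = 5814 kJ
Bonds formed (products):
  C=O: 8 × 772 = 6176
  O–H: 4 × 468 = 1872
  Σ(formed) = 8048 kJ
ΔH = Σ(broken) − Σ(formed) = 5814 − 8048 = −2234 kJ

ΔH ≈ −2234 kJ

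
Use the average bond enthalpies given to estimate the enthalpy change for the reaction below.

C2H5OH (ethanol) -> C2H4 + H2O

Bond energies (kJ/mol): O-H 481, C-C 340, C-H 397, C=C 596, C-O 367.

ΔH ≈ +27 kJ

Bonds broken (reactants):
  C-C: 1 × 340 = 340
  C-H: 5 × 397 = 1985
  C-O: 1 × 367 = 367
  O-H: 1 × 481 = 481
  Σ(broken) = 3173 kJ
Bonds formed (products):
  C-H: 4 × 397 = 1588
  C=C: 1 × 596 = 596
  O-H: 2 × 481 = 962
  Σ(formed) = 3146 kJ
ΔH = Σ(broken) − Σ(formed) = 3173 − 3146 = +27 kJ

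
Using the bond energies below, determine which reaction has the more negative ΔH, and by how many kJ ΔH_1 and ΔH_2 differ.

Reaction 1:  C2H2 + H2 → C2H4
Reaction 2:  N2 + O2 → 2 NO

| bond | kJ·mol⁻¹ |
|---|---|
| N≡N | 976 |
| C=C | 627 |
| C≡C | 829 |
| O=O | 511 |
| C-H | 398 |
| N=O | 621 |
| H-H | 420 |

Reaction 1, by 419 kJ

Reaction 1:
  Bonds broken (reactants):
    C≡C: 1 × 829 = 829
    C-H: 2 × 398 = 796
    H-H: 1 × 420 = 420
    Σ(broken) = 2045 kJ
  Bonds formed (products):
    C-H: 4 × 398 = 1592
    C=C: 1 × 627 = 627
    Σ(formed) = 2219 kJ
  ΔH_1 = 2045 − 2219 = −174 kJ
Reaction 2:
  Bonds broken (reactants):
    N≡N: 1 × 976 = 976
    O=O: 1 × 511 = 511
    Σ(broken) = 1487 kJ
  Bonds formed (products):
    N=O: 2 × 621 = 1242
    Σ(formed) = 1242 kJ
  ΔH_2 = 1487 − 1242 = +245 kJ
ΔH_1 − ΔH_2 = −419 kJ, so reaction 1 has the more negative ΔH; |ΔH_1 − ΔH_2| = 419 kJ.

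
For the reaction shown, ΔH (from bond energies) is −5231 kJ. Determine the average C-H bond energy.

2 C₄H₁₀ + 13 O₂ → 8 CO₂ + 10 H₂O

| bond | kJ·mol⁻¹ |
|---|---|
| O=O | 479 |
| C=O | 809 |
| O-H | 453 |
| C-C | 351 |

D(C-H) ≈ 422 kJ/mol

Let D be the C-H bond energy.
Σ(broken) = 6×351 + 20×D + 13×479 = 8333 + 20D
Σ(formed) = 16×809 + 20×453 = 22004
ΔH = Σ(broken) − Σ(formed) = (8333 + 20D) − (22004) = −13671 + 20D
Setting this equal to −5231 kJ gives 20D = 8440, so D = 422 kJ/mol.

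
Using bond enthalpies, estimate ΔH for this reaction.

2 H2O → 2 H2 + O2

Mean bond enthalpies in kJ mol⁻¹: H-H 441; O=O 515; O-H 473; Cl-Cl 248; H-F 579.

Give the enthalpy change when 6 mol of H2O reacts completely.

ΔH = +1485 kJ

Bonds broken (reactants):
  O-H: 4 × 473 = 1892
  Σ(broken) = 1892 kJ
Bonds formed (products):
  H-H: 2 × 441 = 882
  O=O: 1 × 515 = 515
  Σ(formed) = 1397 kJ
ΔH = Σ(broken) − Σ(formed) = 1892 − 1397 = +495 kJ
For 3× the reaction as written: 3 × (+495) = +1485 kJ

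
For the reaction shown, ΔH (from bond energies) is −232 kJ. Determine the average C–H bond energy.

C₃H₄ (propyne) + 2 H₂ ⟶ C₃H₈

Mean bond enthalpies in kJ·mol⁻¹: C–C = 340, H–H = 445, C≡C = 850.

Let D be the C–H bond energy.
Σ(broken) = 1×850 + 1×340 + 4×D + 2×445 = 2080 + 4D
Σ(formed) = 2×340 + 8×D = 680 + 8D
ΔH = Σ(broken) − Σ(formed) = (2080 + 4D) − (680 + 8D) = +1400 − 4D
Setting this equal to −232 kJ gives 4D = 1632, so D = 408 kJ/mol.

D(C–H) ≈ 408 kJ/mol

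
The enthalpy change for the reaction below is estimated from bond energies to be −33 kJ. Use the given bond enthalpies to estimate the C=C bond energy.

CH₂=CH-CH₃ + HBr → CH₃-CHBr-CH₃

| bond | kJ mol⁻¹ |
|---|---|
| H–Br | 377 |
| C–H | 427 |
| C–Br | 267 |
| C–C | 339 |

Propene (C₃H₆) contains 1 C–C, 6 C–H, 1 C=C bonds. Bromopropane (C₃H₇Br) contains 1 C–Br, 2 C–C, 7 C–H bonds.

Let D be the C=C bond energy.
Σ(broken) = 1×339 + 6×427 + 1×D + 1×377 = 3278 + D
Σ(formed) = 1×267 + 2×339 + 7×427 = 3934
ΔH = Σ(broken) − Σ(formed) = (3278 + D) − (3934) = −656 + D
Setting this equal to −33 kJ gives D = 623 kJ/mol.

D(C=C) ≈ 623 kJ/mol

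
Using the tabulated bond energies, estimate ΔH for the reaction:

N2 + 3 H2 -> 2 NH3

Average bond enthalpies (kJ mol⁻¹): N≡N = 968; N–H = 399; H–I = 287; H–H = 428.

Bonds broken (reactants):
  H–H: 3 × 428 = 1284
  N≡N: 1 × 968 = 968
  Σ(broken) = 2252 kJ
Bonds formed (products):
  N–H: 6 × 399 = 2394
  Σ(formed) = 2394 kJ
ΔH = Σ(broken) − Σ(formed) = 2252 − 2394 = −142 kJ

ΔH ≈ −142 kJ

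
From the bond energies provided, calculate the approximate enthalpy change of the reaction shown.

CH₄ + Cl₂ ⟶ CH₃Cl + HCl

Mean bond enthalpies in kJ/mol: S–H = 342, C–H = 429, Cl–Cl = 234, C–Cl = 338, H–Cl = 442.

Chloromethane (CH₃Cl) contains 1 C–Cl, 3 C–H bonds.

ΔH ≈ −117 kJ

Bonds broken (reactants):
  C–H: 4 × 429 = 1716
  Cl–Cl: 1 × 234 = 234
  Σ(broken) = 1950 kJ
Bonds formed (products):
  C–Cl: 1 × 338 = 338
  C–H: 3 × 429 = 1287
  H–Cl: 1 × 442 = 442
  Σ(formed) = 2067 kJ
ΔH = Σ(broken) − Σ(formed) = 1950 − 2067 = −117 kJ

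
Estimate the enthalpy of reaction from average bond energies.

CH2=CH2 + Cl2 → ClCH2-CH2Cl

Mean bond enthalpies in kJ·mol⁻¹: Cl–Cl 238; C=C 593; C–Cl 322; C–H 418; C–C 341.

ΔH ≈ −154 kJ

Bonds broken (reactants):
  C–H: 4 × 418 = 1672
  C=C: 1 × 593 = 593
  Cl–Cl: 1 × 238 = 238
  Σ(broken) = 2503 kJ
Bonds formed (products):
  C–C: 1 × 341 = 341
  C–Cl: 2 × 322 = 644
  C–H: 4 × 418 = 1672
  Σ(formed) = 2657 kJ
ΔH = Σ(broken) − Σ(formed) = 2503 − 2657 = −154 kJ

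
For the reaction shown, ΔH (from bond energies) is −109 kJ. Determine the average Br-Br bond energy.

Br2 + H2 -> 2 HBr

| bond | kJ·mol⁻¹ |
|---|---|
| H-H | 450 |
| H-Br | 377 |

Let D be the Br-Br bond energy.
Σ(broken) = 1×D + 1×450 = 450 + D
Σ(formed) = 2×377 = 754
ΔH = Σ(broken) − Σ(formed) = (450 + D) − (754) = −304 + D
Setting this equal to −109 kJ gives D = 195 kJ/mol.

D(Br-Br) ≈ 195 kJ/mol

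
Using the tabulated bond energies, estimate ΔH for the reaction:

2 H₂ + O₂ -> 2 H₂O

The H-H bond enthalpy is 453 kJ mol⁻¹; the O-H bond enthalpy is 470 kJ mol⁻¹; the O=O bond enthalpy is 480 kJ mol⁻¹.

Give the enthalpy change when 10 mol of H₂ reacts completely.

Bonds broken (reactants):
  H-H: 2 × 453 = 906
  O=O: 1 × 480 = 480
  Σ(broken) = 1386 kJ
Bonds formed (products):
  O-H: 4 × 470 = 1880
  Σ(formed) = 1880 kJ
ΔH = Σ(broken) − Σ(formed) = 1386 − 1880 = −494 kJ
For 5× the reaction as written: 5 × (−494) = −2470 kJ

ΔH = −2470 kJ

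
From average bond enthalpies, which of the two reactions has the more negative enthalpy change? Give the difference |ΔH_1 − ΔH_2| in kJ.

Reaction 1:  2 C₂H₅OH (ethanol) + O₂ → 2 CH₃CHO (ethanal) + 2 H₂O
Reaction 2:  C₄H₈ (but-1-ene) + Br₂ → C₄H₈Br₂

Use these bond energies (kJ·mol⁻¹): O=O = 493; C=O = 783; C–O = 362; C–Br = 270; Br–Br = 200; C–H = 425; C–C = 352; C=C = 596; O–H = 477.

Reaction 1, by 357 kJ

Reaction 1:
  Bonds broken (reactants):
    C–C: 2 × 352 = 704
    C–H: 10 × 425 = 4250
    C–O: 2 × 362 = 724
    O–H: 2 × 477 = 954
    O=O: 1 × 493 = 493
    Σ(broken) = 7125 kJ
  Bonds formed (products):
    C–C: 2 × 352 = 704
    C–H: 8 × 425 = 3400
    C=O: 2 × 783 = 1566
    O–H: 4 × 477 = 1908
    Σ(formed) = 7578 kJ
  ΔH_1 = 7125 − 7578 = −453 kJ
Reaction 2:
  Bonds broken (reactants):
    Br–Br: 1 × 200 = 200
    C–C: 2 × 352 = 704
    C–H: 8 × 425 = 3400
    C=C: 1 × 596 = 596
    Σ(broken) = 4900 kJ
  Bonds formed (products):
    C–Br: 2 × 270 = 540
    C–C: 3 × 352 = 1056
    C–H: 8 × 425 = 3400
    Σ(formed) = 4996 kJ
  ΔH_2 = 4900 − 4996 = −96 kJ
ΔH_1 − ΔH_2 = −357 kJ, so reaction 1 has the more negative ΔH; |ΔH_1 − ΔH_2| = 357 kJ.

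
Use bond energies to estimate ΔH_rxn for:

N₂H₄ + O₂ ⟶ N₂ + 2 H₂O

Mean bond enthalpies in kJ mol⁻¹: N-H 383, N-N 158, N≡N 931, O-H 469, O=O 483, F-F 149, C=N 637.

ΔH ≈ −634 kJ

Bonds broken (reactants):
  N-H: 4 × 383 = 1532
  N-N: 1 × 158 = 158
  O=O: 1 × 483 = 483
  Σ(broken) = 2173 kJ
Bonds formed (products):
  N≡N: 1 × 931 = 931
  O-H: 4 × 469 = 1876
  Σ(formed) = 2807 kJ
ΔH = Σ(broken) − Σ(formed) = 2173 − 2807 = −634 kJ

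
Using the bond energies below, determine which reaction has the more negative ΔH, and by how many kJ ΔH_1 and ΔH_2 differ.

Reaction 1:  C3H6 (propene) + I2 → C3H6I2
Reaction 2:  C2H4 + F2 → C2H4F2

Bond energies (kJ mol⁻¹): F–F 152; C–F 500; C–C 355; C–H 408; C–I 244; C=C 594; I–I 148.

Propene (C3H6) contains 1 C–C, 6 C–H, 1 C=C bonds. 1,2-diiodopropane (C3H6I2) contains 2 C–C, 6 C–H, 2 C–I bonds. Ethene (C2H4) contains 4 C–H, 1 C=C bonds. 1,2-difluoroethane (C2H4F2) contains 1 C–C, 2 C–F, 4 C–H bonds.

Reaction 2, by 508 kJ

Reaction 1:
  Bonds broken (reactants):
    C–C: 1 × 355 = 355
    C–H: 6 × 408 = 2448
    C=C: 1 × 594 = 594
    I–I: 1 × 148 = 148
    Σ(broken) = 3545 kJ
  Bonds formed (products):
    C–C: 2 × 355 = 710
    C–H: 6 × 408 = 2448
    C–I: 2 × 244 = 488
    Σ(formed) = 3646 kJ
  ΔH_1 = 3545 − 3646 = −101 kJ
Reaction 2:
  Bonds broken (reactants):
    C–H: 4 × 408 = 1632
    C=C: 1 × 594 = 594
    F–F: 1 × 152 = 152
    Σ(broken) = 2378 kJ
  Bonds formed (products):
    C–C: 1 × 355 = 355
    C–F: 2 × 500 = 1000
    C–H: 4 × 408 = 1632
    Σ(formed) = 2987 kJ
  ΔH_2 = 2378 − 2987 = −609 kJ
ΔH_1 − ΔH_2 = +508 kJ, so reaction 2 has the more negative ΔH; |ΔH_1 − ΔH_2| = 508 kJ.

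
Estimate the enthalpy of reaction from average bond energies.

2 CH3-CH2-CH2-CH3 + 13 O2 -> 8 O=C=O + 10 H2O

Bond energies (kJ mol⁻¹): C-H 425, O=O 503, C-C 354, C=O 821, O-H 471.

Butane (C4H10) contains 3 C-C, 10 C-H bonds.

Bonds broken (reactants):
  C-C: 6 × 354 = 2124
  C-H: 20 × 425 = 8500
  O=O: 13 × 503 = 6539
  Σ(broken) = 17163 kJ
Bonds formed (products):
  C=O: 16 × 821 = 13136
  O-H: 20 × 471 = 9420
  Σ(formed) = 22556 kJ
ΔH = Σ(broken) − Σ(formed) = 17163 − 22556 = −5393 kJ

ΔH ≈ −5393 kJ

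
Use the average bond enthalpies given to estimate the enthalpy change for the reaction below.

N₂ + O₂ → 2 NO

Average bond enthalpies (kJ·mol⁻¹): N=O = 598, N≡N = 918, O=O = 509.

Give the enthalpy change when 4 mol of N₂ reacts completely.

Bonds broken (reactants):
  N≡N: 1 × 918 = 918
  O=O: 1 × 509 = 509
  Σ(broken) = 1427 kJ
Bonds formed (products):
  N=O: 2 × 598 = 1196
  Σ(formed) = 1196 kJ
ΔH = Σ(broken) − Σ(formed) = 1427 − 1196 = +231 kJ
For 4× the reaction as written: 4 × (+231) = +924 kJ

ΔH = +924 kJ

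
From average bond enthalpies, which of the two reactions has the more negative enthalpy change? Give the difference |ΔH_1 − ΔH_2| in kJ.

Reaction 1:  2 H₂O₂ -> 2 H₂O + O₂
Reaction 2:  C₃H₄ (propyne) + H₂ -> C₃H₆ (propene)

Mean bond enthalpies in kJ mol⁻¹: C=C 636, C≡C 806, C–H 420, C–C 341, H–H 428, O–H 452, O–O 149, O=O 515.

Reaction 2, by 25 kJ

Reaction 1:
  Bonds broken (reactants):
    O–H: 4 × 452 = 1808
    O–O: 2 × 149 = 298
    Σ(broken) = 2106 kJ
  Bonds formed (products):
    O–H: 4 × 452 = 1808
    O=O: 1 × 515 = 515
    Σ(formed) = 2323 kJ
  ΔH_1 = 2106 − 2323 = −217 kJ
Reaction 2:
  Bonds broken (reactants):
    C≡C: 1 × 806 = 806
    C–C: 1 × 341 = 341
    C–H: 4 × 420 = 1680
    H–H: 1 × 428 = 428
    Σ(broken) = 3255 kJ
  Bonds formed (products):
    C–C: 1 × 341 = 341
    C–H: 6 × 420 = 2520
    C=C: 1 × 636 = 636
    Σ(formed) = 3497 kJ
  ΔH_2 = 3255 − 3497 = −242 kJ
ΔH_1 − ΔH_2 = +25 kJ, so reaction 2 has the more negative ΔH; |ΔH_1 − ΔH_2| = 25 kJ.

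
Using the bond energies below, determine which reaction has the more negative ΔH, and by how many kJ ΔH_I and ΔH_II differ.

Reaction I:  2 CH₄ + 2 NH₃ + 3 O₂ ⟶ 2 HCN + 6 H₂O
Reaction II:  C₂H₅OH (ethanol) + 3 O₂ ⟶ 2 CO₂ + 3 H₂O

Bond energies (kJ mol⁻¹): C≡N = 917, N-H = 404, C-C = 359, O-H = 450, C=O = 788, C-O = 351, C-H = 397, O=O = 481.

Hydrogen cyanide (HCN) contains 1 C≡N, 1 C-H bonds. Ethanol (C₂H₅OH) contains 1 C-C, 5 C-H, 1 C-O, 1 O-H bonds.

Reaction I:
  Bonds broken (reactants):
    C-H: 8 × 397 = 3176
    N-H: 6 × 404 = 2424
    O=O: 3 × 481 = 1443
    Σ(broken) = 7043 kJ
  Bonds formed (products):
    C≡N: 2 × 917 = 1834
    C-H: 2 × 397 = 794
    O-H: 12 × 450 = 5400
    Σ(formed) = 8028 kJ
  ΔH_I = 7043 − 8028 = −985 kJ
Reaction II:
  Bonds broken (reactants):
    C-C: 1 × 359 = 359
    C-H: 5 × 397 = 1985
    C-O: 1 × 351 = 351
    O-H: 1 × 450 = 450
    O=O: 3 × 481 = 1443
    Σ(broken) = 4588 kJ
  Bonds formed (products):
    C=O: 4 × 788 = 3152
    O-H: 6 × 450 = 2700
    Σ(formed) = 5852 kJ
  ΔH_II = 4588 − 5852 = −1264 kJ
ΔH_I − ΔH_II = +279 kJ, so reaction II has the more negative ΔH; |ΔH_I − ΔH_II| = 279 kJ.

Reaction II, by 279 kJ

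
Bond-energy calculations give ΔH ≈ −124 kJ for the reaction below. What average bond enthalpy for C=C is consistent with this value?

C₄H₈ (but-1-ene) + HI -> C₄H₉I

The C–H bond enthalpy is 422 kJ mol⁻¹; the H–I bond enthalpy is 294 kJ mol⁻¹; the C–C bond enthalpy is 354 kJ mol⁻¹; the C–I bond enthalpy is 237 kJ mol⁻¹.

Let D be the C=C bond energy.
Σ(broken) = 2×354 + 8×422 + 1×D + 1×294 = 4378 + D
Σ(formed) = 3×354 + 9×422 + 1×237 = 5097
ΔH = Σ(broken) − Σ(formed) = (4378 + D) − (5097) = −719 + D
Setting this equal to −124 kJ gives D = 595 kJ/mol.

D(C=C) ≈ 595 kJ/mol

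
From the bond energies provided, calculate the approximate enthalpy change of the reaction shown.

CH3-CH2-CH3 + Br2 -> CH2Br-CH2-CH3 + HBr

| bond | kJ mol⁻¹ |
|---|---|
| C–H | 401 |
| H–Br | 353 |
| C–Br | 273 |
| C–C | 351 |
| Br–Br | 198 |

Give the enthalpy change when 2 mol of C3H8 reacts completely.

ΔH = −54 kJ

Bonds broken (reactants):
  Br–Br: 1 × 198 = 198
  C–C: 2 × 351 = 702
  C–H: 8 × 401 = 3208
  Σ(broken) = 4108 kJ
Bonds formed (products):
  C–Br: 1 × 273 = 273
  C–C: 2 × 351 = 702
  C–H: 7 × 401 = 2807
  H–Br: 1 × 353 = 353
  Σ(formed) = 4135 kJ
ΔH = Σ(broken) − Σ(formed) = 4108 − 4135 = −27 kJ
For 2× the reaction as written: 2 × (−27) = −54 kJ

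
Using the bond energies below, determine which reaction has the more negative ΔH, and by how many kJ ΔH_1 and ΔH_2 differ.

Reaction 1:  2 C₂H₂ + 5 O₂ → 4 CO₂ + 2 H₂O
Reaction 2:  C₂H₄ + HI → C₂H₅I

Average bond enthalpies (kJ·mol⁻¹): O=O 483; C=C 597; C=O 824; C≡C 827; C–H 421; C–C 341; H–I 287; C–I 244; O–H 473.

Reaction 1, by 2609 kJ

Reaction 1:
  Bonds broken (reactants):
    C≡C: 2 × 827 = 1654
    C–H: 4 × 421 = 1684
    O=O: 5 × 483 = 2415
    Σ(broken) = 5753 kJ
  Bonds formed (products):
    C=O: 8 × 824 = 6592
    O–H: 4 × 473 = 1892
    Σ(formed) = 8484 kJ
  ΔH_1 = 5753 − 8484 = −2731 kJ
Reaction 2:
  Bonds broken (reactants):
    C–H: 4 × 421 = 1684
    C=C: 1 × 597 = 597
    H–I: 1 × 287 = 287
    Σ(broken) = 2568 kJ
  Bonds formed (products):
    C–C: 1 × 341 = 341
    C–H: 5 × 421 = 2105
    C–I: 1 × 244 = 244
    Σ(formed) = 2690 kJ
  ΔH_2 = 2568 − 2690 = −122 kJ
ΔH_1 − ΔH_2 = −2609 kJ, so reaction 1 has the more negative ΔH; |ΔH_1 − ΔH_2| = 2609 kJ.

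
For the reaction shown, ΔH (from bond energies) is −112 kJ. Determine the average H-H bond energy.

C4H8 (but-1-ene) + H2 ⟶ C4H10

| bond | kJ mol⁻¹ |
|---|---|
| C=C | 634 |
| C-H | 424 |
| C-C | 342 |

Let D be the H-H bond energy.
Σ(broken) = 2×342 + 8×424 + 1×634 + 1×D = 4710 + D
Σ(formed) = 3×342 + 10×424 = 5266
ΔH = Σ(broken) − Σ(formed) = (4710 + D) − (5266) = −556 + D
Setting this equal to −112 kJ gives D = 444 kJ/mol.

D(H-H) ≈ 444 kJ/mol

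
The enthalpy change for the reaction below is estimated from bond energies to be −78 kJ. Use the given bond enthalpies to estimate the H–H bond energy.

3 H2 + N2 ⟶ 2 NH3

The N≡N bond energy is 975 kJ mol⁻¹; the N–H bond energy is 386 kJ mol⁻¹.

D(H–H) ≈ 421 kJ/mol

Let D be the H–H bond energy.
Σ(broken) = 3×D + 1×975 = 975 + 3D
Σ(formed) = 6×386 = 2316
ΔH = Σ(broken) − Σ(formed) = (975 + 3D) − (2316) = −1341 + 3D
Setting this equal to −78 kJ gives 3D = 1263, so D = 421 kJ/mol.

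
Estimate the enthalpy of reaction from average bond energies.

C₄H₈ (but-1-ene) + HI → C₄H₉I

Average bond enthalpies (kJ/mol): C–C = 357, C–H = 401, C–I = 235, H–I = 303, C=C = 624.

Bonds broken (reactants):
  C–C: 2 × 357 = 714
  C–H: 8 × 401 = 3208
  C=C: 1 × 624 = 624
  H–I: 1 × 303 = 303
  Σ(broken) = 4849 kJ
Bonds formed (products):
  C–C: 3 × 357 = 1071
  C–H: 9 × 401 = 3609
  C–I: 1 × 235 = 235
  Σ(formed) = 4915 kJ
ΔH = Σ(broken) − Σ(formed) = 4849 − 4915 = −66 kJ

ΔH ≈ −66 kJ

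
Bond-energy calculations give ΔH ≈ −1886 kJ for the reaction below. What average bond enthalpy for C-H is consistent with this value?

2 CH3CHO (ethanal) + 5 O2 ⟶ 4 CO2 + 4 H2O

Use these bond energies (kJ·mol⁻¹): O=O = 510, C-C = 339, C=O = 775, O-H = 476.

Let D be the C-H bond energy.
Σ(broken) = 2×339 + 8×D + 2×775 + 5×510 = 4778 + 8D
Σ(formed) = 8×775 + 8×476 = 10008
ΔH = Σ(broken) − Σ(formed) = (4778 + 8D) − (10008) = −5230 + 8D
Setting this equal to −1886 kJ gives 8D = 3344, so D = 418 kJ/mol.

D(C-H) ≈ 418 kJ/mol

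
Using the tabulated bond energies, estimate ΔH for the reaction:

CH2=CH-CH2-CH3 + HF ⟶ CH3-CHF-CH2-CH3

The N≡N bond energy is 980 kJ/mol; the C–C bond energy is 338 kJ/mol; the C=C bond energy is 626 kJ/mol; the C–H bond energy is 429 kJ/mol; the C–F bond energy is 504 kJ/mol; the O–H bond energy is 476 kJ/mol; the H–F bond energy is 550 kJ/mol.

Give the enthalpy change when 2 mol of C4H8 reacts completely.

ΔH = −190 kJ

Bonds broken (reactants):
  C–C: 2 × 338 = 676
  C–H: 8 × 429 = 3432
  C=C: 1 × 626 = 626
  H–F: 1 × 550 = 550
  Σ(broken) = 5284 kJ
Bonds formed (products):
  C–C: 3 × 338 = 1014
  C–F: 1 × 504 = 504
  C–H: 9 × 429 = 3861
  Σ(formed) = 5379 kJ
ΔH = Σ(broken) − Σ(formed) = 5284 − 5379 = −95 kJ
For 2× the reaction as written: 2 × (−95) = −190 kJ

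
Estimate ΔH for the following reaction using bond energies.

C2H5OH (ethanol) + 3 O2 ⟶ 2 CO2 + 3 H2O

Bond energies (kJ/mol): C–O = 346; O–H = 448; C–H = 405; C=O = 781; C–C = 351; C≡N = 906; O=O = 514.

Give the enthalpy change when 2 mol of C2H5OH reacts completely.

ΔH = −2200 kJ

Bonds broken (reactants):
  C–C: 1 × 351 = 351
  C–H: 5 × 405 = 2025
  C–O: 1 × 346 = 346
  O–H: 1 × 448 = 448
  O=O: 3 × 514 = 1542
  Σ(broken) = 4712 kJ
Bonds formed (products):
  C=O: 4 × 781 = 3124
  O–H: 6 × 448 = 2688
  Σ(formed) = 5812 kJ
ΔH = Σ(broken) − Σ(formed) = 4712 − 5812 = −1100 kJ
For 2× the reaction as written: 2 × (−1100) = −2200 kJ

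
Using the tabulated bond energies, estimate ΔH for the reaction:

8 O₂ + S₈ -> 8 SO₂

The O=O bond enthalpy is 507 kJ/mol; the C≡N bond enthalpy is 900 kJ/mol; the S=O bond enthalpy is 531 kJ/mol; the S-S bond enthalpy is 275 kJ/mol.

ΔH ≈ −2240 kJ

Bonds broken (reactants):
  O=O: 8 × 507 = 4056
  S-S: 8 × 275 = 2200
  Σ(broken) = 6256 kJ
Bonds formed (products):
  S=O: 16 × 531 = 8496
  Σ(formed) = 8496 kJ
ΔH = Σ(broken) − Σ(formed) = 6256 − 8496 = −2240 kJ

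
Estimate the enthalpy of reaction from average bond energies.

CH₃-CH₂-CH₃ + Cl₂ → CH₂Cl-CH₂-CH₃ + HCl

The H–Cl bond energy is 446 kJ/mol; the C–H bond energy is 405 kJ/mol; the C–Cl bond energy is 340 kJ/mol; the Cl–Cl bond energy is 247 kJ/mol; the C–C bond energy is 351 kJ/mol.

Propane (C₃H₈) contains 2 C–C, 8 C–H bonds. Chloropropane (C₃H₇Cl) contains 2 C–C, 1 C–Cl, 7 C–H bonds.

ΔH ≈ −134 kJ

Bonds broken (reactants):
  C–C: 2 × 351 = 702
  C–H: 8 × 405 = 3240
  Cl–Cl: 1 × 247 = 247
  Σ(broken) = 4189 kJ
Bonds formed (products):
  C–C: 2 × 351 = 702
  C–Cl: 1 × 340 = 340
  C–H: 7 × 405 = 2835
  H–Cl: 1 × 446 = 446
  Σ(formed) = 4323 kJ
ΔH = Σ(broken) − Σ(formed) = 4189 − 4323 = −134 kJ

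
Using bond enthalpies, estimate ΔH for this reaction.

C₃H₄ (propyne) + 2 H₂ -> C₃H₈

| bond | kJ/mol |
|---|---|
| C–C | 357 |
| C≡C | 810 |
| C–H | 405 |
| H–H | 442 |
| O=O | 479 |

ΔH ≈ −283 kJ

Bonds broken (reactants):
  C≡C: 1 × 810 = 810
  C–C: 1 × 357 = 357
  C–H: 4 × 405 = 1620
  H–H: 2 × 442 = 884
  Σ(broken) = 3671 kJ
Bonds formed (products):
  C–C: 2 × 357 = 714
  C–H: 8 × 405 = 3240
  Σ(formed) = 3954 kJ
ΔH = Σ(broken) − Σ(formed) = 3671 − 3954 = −283 kJ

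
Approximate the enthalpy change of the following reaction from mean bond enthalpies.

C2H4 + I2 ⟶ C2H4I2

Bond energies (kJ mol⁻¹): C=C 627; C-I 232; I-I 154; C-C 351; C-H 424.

ΔH ≈ −34 kJ

Bonds broken (reactants):
  C-H: 4 × 424 = 1696
  C=C: 1 × 627 = 627
  I-I: 1 × 154 = 154
  Σ(broken) = 2477 kJ
Bonds formed (products):
  C-C: 1 × 351 = 351
  C-H: 4 × 424 = 1696
  C-I: 2 × 232 = 464
  Σ(formed) = 2511 kJ
ΔH = Σ(broken) − Σ(formed) = 2477 − 2511 = −34 kJ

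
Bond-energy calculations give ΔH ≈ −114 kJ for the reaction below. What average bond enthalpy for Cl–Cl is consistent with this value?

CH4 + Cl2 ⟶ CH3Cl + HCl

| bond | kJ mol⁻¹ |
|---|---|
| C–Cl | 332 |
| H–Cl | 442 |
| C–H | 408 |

D(Cl–Cl) ≈ 252 kJ/mol

Let D be the Cl–Cl bond energy.
Σ(broken) = 4×408 + 1×D = 1632 + D
Σ(formed) = 1×332 + 3×408 + 1×442 = 1998
ΔH = Σ(broken) − Σ(formed) = (1632 + D) − (1998) = −366 + D
Setting this equal to −114 kJ gives D = 252 kJ/mol.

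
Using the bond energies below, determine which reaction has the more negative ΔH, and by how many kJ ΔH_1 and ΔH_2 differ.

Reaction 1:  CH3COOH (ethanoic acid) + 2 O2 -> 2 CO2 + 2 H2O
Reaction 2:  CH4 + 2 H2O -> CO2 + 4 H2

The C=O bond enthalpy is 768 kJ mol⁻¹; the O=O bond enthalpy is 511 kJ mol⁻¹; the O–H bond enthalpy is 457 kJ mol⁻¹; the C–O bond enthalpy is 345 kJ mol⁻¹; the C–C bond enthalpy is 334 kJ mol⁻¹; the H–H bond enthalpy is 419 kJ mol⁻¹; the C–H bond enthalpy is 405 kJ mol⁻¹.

Reaction 1:
  Bonds broken (reactants):
    C–C: 1 × 334 = 334
    C–H: 3 × 405 = 1215
    C–O: 1 × 345 = 345
    C=O: 1 × 768 = 768
    O–H: 1 × 457 = 457
    O=O: 2 × 511 = 1022
    Σ(broken) = 4141 kJ
  Bonds formed (products):
    C=O: 4 × 768 = 3072
    O–H: 4 × 457 = 1828
    Σ(formed) = 4900 kJ
  ΔH_1 = 4141 − 4900 = −759 kJ
Reaction 2:
  Bonds broken (reactants):
    C–H: 4 × 405 = 1620
    O–H: 4 × 457 = 1828
    Σ(broken) = 3448 kJ
  Bonds formed (products):
    C=O: 2 × 768 = 1536
    H–H: 4 × 419 = 1676
    Σ(formed) = 3212 kJ
  ΔH_2 = 3448 − 3212 = +236 kJ
ΔH_1 − ΔH_2 = −995 kJ, so reaction 1 has the more negative ΔH; |ΔH_1 − ΔH_2| = 995 kJ.

Reaction 1, by 995 kJ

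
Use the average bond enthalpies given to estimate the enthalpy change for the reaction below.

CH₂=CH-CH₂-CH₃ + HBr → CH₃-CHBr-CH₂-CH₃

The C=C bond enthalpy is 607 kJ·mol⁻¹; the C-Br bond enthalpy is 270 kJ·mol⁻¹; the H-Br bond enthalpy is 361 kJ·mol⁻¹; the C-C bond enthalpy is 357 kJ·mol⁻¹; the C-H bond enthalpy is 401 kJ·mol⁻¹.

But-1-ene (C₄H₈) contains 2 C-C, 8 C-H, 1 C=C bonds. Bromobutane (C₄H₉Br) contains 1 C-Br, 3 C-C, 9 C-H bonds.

Bonds broken (reactants):
  C-C: 2 × 357 = 714
  C-H: 8 × 401 = 3208
  C=C: 1 × 607 = 607
  H-Br: 1 × 361 = 361
  Σ(broken) = 4890 kJ
Bonds formed (products):
  C-Br: 1 × 270 = 270
  C-C: 3 × 357 = 1071
  C-H: 9 × 401 = 3609
  Σ(formed) = 4950 kJ
ΔH = Σ(broken) − Σ(formed) = 4890 − 4950 = −60 kJ

ΔH ≈ −60 kJ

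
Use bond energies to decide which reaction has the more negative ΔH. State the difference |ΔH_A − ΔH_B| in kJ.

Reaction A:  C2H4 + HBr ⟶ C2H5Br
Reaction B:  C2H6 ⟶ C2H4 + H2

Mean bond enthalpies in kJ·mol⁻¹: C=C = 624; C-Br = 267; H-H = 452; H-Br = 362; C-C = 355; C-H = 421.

Reaction A:
  Bonds broken (reactants):
    C-H: 4 × 421 = 1684
    C=C: 1 × 624 = 624
    H-Br: 1 × 362 = 362
    Σ(broken) = 2670 kJ
  Bonds formed (products):
    C-Br: 1 × 267 = 267
    C-C: 1 × 355 = 355
    C-H: 5 × 421 = 2105
    Σ(formed) = 2727 kJ
  ΔH_A = 2670 − 2727 = −57 kJ
Reaction B:
  Bonds broken (reactants):
    C-C: 1 × 355 = 355
    C-H: 6 × 421 = 2526
    Σ(broken) = 2881 kJ
  Bonds formed (products):
    C-H: 4 × 421 = 1684
    C=C: 1 × 624 = 624
    H-H: 1 × 452 = 452
    Σ(formed) = 2760 kJ
  ΔH_B = 2881 − 2760 = +121 kJ
ΔH_A − ΔH_B = −178 kJ, so reaction A has the more negative ΔH; |ΔH_A − ΔH_B| = 178 kJ.

Reaction A, by 178 kJ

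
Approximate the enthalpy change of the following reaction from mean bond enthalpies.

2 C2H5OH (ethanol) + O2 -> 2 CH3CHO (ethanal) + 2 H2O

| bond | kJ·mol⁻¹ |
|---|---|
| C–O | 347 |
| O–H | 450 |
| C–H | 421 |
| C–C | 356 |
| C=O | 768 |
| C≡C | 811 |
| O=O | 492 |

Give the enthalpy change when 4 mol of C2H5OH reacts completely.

ΔH = −816 kJ

Bonds broken (reactants):
  C–C: 2 × 356 = 712
  C–H: 10 × 421 = 4210
  C–O: 2 × 347 = 694
  O–H: 2 × 450 = 900
  O=O: 1 × 492 = 492
  Σ(broken) = 7008 kJ
Bonds formed (products):
  C–C: 2 × 356 = 712
  C–H: 8 × 421 = 3368
  C=O: 2 × 768 = 1536
  O–H: 4 × 450 = 1800
  Σ(formed) = 7416 kJ
ΔH = Σ(broken) − Σ(formed) = 7008 − 7416 = −408 kJ
For 2× the reaction as written: 2 × (−408) = −816 kJ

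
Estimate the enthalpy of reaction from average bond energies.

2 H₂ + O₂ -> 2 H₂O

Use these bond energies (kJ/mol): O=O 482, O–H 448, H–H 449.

Bonds broken (reactants):
  H–H: 2 × 449 = 898
  O=O: 1 × 482 = 482
  Σ(broken) = 1380 kJ
Bonds formed (products):
  O–H: 4 × 448 = 1792
  Σ(formed) = 1792 kJ
ΔH = Σ(broken) − Σ(formed) = 1380 − 1792 = −412 kJ

ΔH ≈ −412 kJ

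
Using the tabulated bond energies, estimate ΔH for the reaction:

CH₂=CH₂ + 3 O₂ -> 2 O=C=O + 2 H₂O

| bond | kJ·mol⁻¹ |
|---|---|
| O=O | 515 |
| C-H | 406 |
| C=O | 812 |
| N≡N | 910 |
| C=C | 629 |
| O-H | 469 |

ΔH ≈ −1326 kJ

Bonds broken (reactants):
  C-H: 4 × 406 = 1624
  C=C: 1 × 629 = 629
  O=O: 3 × 515 = 1545
  Σ(broken) = 3798 kJ
Bonds formed (products):
  C=O: 4 × 812 = 3248
  O-H: 4 × 469 = 1876
  Σ(formed) = 5124 kJ
ΔH = Σ(broken) − Σ(formed) = 3798 − 5124 = −1326 kJ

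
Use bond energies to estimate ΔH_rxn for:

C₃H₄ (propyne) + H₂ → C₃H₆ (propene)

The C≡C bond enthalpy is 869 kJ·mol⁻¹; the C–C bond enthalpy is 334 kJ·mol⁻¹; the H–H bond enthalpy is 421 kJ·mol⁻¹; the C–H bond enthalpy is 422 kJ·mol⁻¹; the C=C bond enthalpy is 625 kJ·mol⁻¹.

Bonds broken (reactants):
  C≡C: 1 × 869 = 869
  C–C: 1 × 334 = 334
  C–H: 4 × 422 = 1688
  H–H: 1 × 421 = 421
  Σ(broken) = 3312 kJ
Bonds formed (products):
  C–C: 1 × 334 = 334
  C–H: 6 × 422 = 2532
  C=C: 1 × 625 = 625
  Σ(formed) = 3491 kJ
ΔH = Σ(broken) − Σ(formed) = 3312 − 3491 = −179 kJ

ΔH ≈ −179 kJ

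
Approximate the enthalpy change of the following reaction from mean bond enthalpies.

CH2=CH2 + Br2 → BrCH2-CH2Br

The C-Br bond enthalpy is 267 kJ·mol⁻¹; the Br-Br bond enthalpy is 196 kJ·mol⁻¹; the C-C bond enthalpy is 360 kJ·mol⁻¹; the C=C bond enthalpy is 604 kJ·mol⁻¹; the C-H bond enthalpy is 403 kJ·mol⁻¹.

ΔH ≈ −94 kJ

Bonds broken (reactants):
  Br-Br: 1 × 196 = 196
  C-H: 4 × 403 = 1612
  C=C: 1 × 604 = 604
  Σ(broken) = 2412 kJ
Bonds formed (products):
  C-Br: 2 × 267 = 534
  C-C: 1 × 360 = 360
  C-H: 4 × 403 = 1612
  Σ(formed) = 2506 kJ
ΔH = Σ(broken) − Σ(formed) = 2412 − 2506 = −94 kJ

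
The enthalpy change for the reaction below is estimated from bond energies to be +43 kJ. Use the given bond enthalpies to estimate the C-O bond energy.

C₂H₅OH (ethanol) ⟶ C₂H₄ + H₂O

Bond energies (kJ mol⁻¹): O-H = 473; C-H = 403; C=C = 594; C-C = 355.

D(C-O) ≈ 352 kJ/mol

Let D be the C-O bond energy.
Σ(broken) = 1×355 + 5×403 + 1×D + 1×473 = 2843 + D
Σ(formed) = 4×403 + 1×594 + 2×473 = 3152
ΔH = Σ(broken) − Σ(formed) = (2843 + D) − (3152) = −309 + D
Setting this equal to +43 kJ gives D = 352 kJ/mol.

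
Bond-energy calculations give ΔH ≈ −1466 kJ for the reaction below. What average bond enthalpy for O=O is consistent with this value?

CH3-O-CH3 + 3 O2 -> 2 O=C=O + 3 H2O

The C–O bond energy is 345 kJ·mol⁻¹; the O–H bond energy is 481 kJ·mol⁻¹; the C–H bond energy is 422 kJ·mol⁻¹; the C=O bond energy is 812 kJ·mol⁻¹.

D(O=O) ≈ 482 kJ/mol

Let D be the O=O bond energy.
Σ(broken) = 6×422 + 2×345 + 3×D = 3222 + 3D
Σ(formed) = 4×812 + 6×481 = 6134
ΔH = Σ(broken) − Σ(formed) = (3222 + 3D) − (6134) = −2912 + 3D
Setting this equal to −1466 kJ gives 3D = 1446, so D = 482 kJ/mol.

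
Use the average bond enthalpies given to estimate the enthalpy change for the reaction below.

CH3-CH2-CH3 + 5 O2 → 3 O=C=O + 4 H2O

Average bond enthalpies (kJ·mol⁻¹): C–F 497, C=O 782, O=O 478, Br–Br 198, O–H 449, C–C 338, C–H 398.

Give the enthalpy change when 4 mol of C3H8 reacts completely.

ΔH = −8136 kJ

Bonds broken (reactants):
  C–C: 2 × 338 = 676
  C–H: 8 × 398 = 3184
  O=O: 5 × 478 = 2390
  Σ(broken) = 6250 kJ
Bonds formed (products):
  C=O: 6 × 782 = 4692
  O–H: 8 × 449 = 3592
  Σ(formed) = 8284 kJ
ΔH = Σ(broken) − Σ(formed) = 6250 − 8284 = −2034 kJ
For 4× the reaction as written: 4 × (−2034) = −8136 kJ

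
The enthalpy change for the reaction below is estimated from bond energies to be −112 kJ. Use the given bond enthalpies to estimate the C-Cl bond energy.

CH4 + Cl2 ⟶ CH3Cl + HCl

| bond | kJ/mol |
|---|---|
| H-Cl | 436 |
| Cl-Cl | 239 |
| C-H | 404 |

Let D be the C-Cl bond energy.
Σ(broken) = 4×404 + 1×239 = 1855
Σ(formed) = 1×D + 3×404 + 1×436 = 1648 + D
ΔH = Σ(broken) − Σ(formed) = (1855) − (1648 + D) = +207 − D
Setting this equal to −112 kJ gives D = 319 kJ/mol.

D(C-Cl) ≈ 319 kJ/mol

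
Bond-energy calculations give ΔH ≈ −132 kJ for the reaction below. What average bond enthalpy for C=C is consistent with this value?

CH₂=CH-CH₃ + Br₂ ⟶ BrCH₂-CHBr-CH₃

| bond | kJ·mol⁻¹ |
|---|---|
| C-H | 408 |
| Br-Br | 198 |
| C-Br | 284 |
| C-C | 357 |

D(C=C) ≈ 595 kJ/mol

Let D be the C=C bond energy.
Σ(broken) = 1×198 + 1×357 + 6×408 + 1×D = 3003 + D
Σ(formed) = 2×284 + 2×357 + 6×408 = 3730
ΔH = Σ(broken) − Σ(formed) = (3003 + D) − (3730) = −727 + D
Setting this equal to −132 kJ gives D = 595 kJ/mol.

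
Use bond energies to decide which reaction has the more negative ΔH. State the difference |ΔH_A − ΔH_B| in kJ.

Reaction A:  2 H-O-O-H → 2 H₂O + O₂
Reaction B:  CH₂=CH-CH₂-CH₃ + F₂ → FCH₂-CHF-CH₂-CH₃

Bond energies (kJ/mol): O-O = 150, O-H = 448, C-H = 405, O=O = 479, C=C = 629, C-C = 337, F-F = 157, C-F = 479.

Reaction A:
  Bonds broken (reactants):
    O-H: 4 × 448 = 1792
    O-O: 2 × 150 = 300
    Σ(broken) = 2092 kJ
  Bonds formed (products):
    O-H: 4 × 448 = 1792
    O=O: 1 × 479 = 479
    Σ(formed) = 2271 kJ
  ΔH_A = 2092 − 2271 = −179 kJ
Reaction B:
  Bonds broken (reactants):
    C-C: 2 × 337 = 674
    C-H: 8 × 405 = 3240
    C=C: 1 × 629 = 629
    F-F: 1 × 157 = 157
    Σ(broken) = 4700 kJ
  Bonds formed (products):
    C-C: 3 × 337 = 1011
    C-F: 2 × 479 = 958
    C-H: 8 × 405 = 3240
    Σ(formed) = 5209 kJ
  ΔH_B = 4700 − 5209 = −509 kJ
ΔH_A − ΔH_B = +330 kJ, so reaction B has the more negative ΔH; |ΔH_A − ΔH_B| = 330 kJ.

Reaction B, by 330 kJ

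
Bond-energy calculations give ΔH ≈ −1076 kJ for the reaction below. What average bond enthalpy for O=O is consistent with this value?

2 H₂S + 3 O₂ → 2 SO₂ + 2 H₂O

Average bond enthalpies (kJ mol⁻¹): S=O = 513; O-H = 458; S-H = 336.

D(O=O) ≈ 488 kJ/mol

Let D be the O=O bond energy.
Σ(broken) = 3×D + 4×336 = 1344 + 3D
Σ(formed) = 4×458 + 4×513 = 3884
ΔH = Σ(broken) − Σ(formed) = (1344 + 3D) − (3884) = −2540 + 3D
Setting this equal to −1076 kJ gives 3D = 1464, so D = 488 kJ/mol.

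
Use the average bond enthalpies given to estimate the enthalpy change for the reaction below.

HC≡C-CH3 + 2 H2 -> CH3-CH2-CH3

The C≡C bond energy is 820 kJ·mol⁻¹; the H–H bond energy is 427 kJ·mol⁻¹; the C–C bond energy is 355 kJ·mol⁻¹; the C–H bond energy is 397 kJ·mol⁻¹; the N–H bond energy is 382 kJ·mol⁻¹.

Bonds broken (reactants):
  C≡C: 1 × 820 = 820
  C–C: 1 × 355 = 355
  C–H: 4 × 397 = 1588
  H–H: 2 × 427 = 854
  Σ(broken) = 3617 kJ
Bonds formed (products):
  C–C: 2 × 355 = 710
  C–H: 8 × 397 = 3176
  Σ(formed) = 3886 kJ
ΔH = Σ(broken) − Σ(formed) = 3617 − 3886 = −269 kJ

ΔH ≈ −269 kJ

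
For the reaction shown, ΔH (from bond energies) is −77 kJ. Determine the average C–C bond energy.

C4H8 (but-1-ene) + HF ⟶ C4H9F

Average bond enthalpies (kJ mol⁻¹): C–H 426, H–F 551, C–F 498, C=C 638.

Let D be the C–C bond energy.
Σ(broken) = 2×D + 8×426 + 1×638 + 1×551 = 4597 + 2D
Σ(formed) = 3×D + 1×498 + 9×426 = 4332 + 3D
ΔH = Σ(broken) − Σ(formed) = (4597 + 2D) − (4332 + 3D) = +265 − D
Setting this equal to −77 kJ gives D = 342 kJ/mol.

D(C–C) ≈ 342 kJ/mol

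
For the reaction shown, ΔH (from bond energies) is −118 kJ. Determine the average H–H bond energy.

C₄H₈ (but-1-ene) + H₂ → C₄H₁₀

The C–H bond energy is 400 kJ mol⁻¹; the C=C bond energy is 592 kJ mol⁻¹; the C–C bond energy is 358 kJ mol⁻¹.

D(H–H) ≈ 448 kJ/mol

Let D be the H–H bond energy.
Σ(broken) = 2×358 + 8×400 + 1×592 + 1×D = 4508 + D
Σ(formed) = 3×358 + 10×400 = 5074
ΔH = Σ(broken) − Σ(formed) = (4508 + D) − (5074) = −566 + D
Setting this equal to −118 kJ gives D = 448 kJ/mol.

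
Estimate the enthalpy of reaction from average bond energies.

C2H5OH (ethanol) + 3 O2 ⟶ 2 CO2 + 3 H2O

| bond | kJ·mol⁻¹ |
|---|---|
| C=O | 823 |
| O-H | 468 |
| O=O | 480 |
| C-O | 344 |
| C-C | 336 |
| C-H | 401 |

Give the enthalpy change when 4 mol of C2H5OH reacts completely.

Bonds broken (reactants):
  C-C: 1 × 336 = 336
  C-H: 5 × 401 = 2005
  C-O: 1 × 344 = 344
  O-H: 1 × 468 = 468
  O=O: 3 × 480 = 1440
  Σ(broken) = 4593 kJ
Bonds formed (products):
  C=O: 4 × 823 = 3292
  O-H: 6 × 468 = 2808
  Σ(formed) = 6100 kJ
ΔH = Σ(broken) − Σ(formed) = 4593 − 6100 = −1507 kJ
For 4× the reaction as written: 4 × (−1507) = −6028 kJ

ΔH = −6028 kJ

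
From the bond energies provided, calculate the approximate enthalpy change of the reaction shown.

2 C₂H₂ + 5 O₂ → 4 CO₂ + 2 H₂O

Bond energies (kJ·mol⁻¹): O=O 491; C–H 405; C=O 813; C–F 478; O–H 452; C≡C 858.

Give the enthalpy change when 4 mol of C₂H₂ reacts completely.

Bonds broken (reactants):
  C≡C: 2 × 858 = 1716
  C–H: 4 × 405 = 1620
  O=O: 5 × 491 = 2455
  Σ(broken) = 5791 kJ
Bonds formed (products):
  C=O: 8 × 813 = 6504
  O–H: 4 × 452 = 1808
  Σ(formed) = 8312 kJ
ΔH = Σ(broken) − Σ(formed) = 5791 − 8312 = −2521 kJ
For 2× the reaction as written: 2 × (−2521) = −5042 kJ

ΔH = −5042 kJ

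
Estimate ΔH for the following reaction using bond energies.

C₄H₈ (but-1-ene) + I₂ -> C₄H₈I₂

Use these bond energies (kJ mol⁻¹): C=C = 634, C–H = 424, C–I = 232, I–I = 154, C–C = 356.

ΔH ≈ −32 kJ

Bonds broken (reactants):
  C–C: 2 × 356 = 712
  C–H: 8 × 424 = 3392
  C=C: 1 × 634 = 634
  I–I: 1 × 154 = 154
  Σ(broken) = 4892 kJ
Bonds formed (products):
  C–C: 3 × 356 = 1068
  C–H: 8 × 424 = 3392
  C–I: 2 × 232 = 464
  Σ(formed) = 4924 kJ
ΔH = Σ(broken) − Σ(formed) = 4892 − 4924 = −32 kJ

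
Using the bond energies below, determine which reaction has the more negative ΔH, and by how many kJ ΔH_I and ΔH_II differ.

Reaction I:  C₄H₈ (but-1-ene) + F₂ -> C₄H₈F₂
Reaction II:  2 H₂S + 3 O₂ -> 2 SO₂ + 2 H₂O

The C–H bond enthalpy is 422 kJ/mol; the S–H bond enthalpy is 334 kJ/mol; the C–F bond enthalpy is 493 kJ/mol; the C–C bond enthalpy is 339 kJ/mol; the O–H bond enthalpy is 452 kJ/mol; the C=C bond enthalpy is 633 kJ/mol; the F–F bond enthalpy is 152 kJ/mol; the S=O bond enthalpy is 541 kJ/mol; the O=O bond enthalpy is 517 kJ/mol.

Reaction I:
  Bonds broken (reactants):
    C–C: 2 × 339 = 678
    C–H: 8 × 422 = 3376
    C=C: 1 × 633 = 633
    F–F: 1 × 152 = 152
    Σ(broken) = 4839 kJ
  Bonds formed (products):
    C–C: 3 × 339 = 1017
    C–F: 2 × 493 = 986
    C–H: 8 × 422 = 3376
    Σ(formed) = 5379 kJ
  ΔH_I = 4839 − 5379 = −540 kJ
Reaction II:
  Bonds broken (reactants):
    O=O: 3 × 517 = 1551
    S–H: 4 × 334 = 1336
    Σ(broken) = 2887 kJ
  Bonds formed (products):
    O–H: 4 × 452 = 1808
    S=O: 4 × 541 = 2164
    Σ(formed) = 3972 kJ
  ΔH_II = 2887 − 3972 = −1085 kJ
ΔH_I − ΔH_II = +545 kJ, so reaction II has the more negative ΔH; |ΔH_I − ΔH_II| = 545 kJ.

Reaction II, by 545 kJ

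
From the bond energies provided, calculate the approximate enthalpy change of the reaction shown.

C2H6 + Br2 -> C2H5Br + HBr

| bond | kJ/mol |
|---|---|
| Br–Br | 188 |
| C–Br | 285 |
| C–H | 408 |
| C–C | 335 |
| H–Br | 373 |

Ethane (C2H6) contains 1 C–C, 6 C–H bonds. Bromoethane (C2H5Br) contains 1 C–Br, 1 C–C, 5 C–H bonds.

ΔH ≈ −62 kJ

Bonds broken (reactants):
  Br–Br: 1 × 188 = 188
  C–C: 1 × 335 = 335
  C–H: 6 × 408 = 2448
  Σ(broken) = 2971 kJ
Bonds formed (products):
  C–Br: 1 × 285 = 285
  C–C: 1 × 335 = 335
  C–H: 5 × 408 = 2040
  H–Br: 1 × 373 = 373
  Σ(formed) = 3033 kJ
ΔH = Σ(broken) − Σ(formed) = 2971 − 3033 = −62 kJ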